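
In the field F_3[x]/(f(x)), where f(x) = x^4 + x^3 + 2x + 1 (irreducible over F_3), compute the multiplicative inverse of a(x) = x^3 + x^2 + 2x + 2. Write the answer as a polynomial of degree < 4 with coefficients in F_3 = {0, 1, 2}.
a(x)^(-1) ≡ x^3 + x + 2 (mod f(x))

Since f is irreducible over F_3, F_3[x]/(f) is a field and a(x) ≠ 0 has an inverse. Apply the extended Euclidean algorithm to f(x) and a(x) in F_3[x]: f(x) = (x)·a(x) + (x^2 + 1);  a(x) = (x + 1)·(x^2 + 1) + (x + 1);  (x^2 + 1) = (x + 2)·(x + 1) + (2). The last nonzero remainder is the constant 2 = gcd(f, a) in F_3. Back-substituting through the division chain expresses 2 = s(x)·a(x) + t(x)·f(x) with s(x) ≡ 2x^3 + 2x + 1 (mod f), so (2x^3 + 2x + 1)·a(x) ≡ 2 (mod f). Multiplying by 2^(-1) ≡ 2 in F_3 gives a(x)^(-1) ≡ 2·(2x^3 + 2x + 1) ≡ x^3 + x + 2 (mod f). Check: (x^3 + x^2 + 2x + 2)·(x^3 + x + 2) = x^6 + x^5 + 2x^3 + x^2 + 1 ≡ 1 (mod x^4 + x^3 + 2x + 1).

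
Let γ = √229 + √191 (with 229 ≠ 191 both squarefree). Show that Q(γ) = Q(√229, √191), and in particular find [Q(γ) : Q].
[Q(γ) : Q] = 4 (equivalently, Q(γ) = Q(√229, √191))

Obviously Q(γ) ⊆ Q(√229, √191), and [Q(√229, √191):Q] = 4 (since 229, 191 are distinct squarefree integers > 1 with 43739 not a perfect square). To show equality we compute the minimal polynomial of γ. From γ = √229 + √191: γ^2 = 229 + 2√(43739) + 191 = 420 + 2√(43739), so γ^2 - 420 = 2√(43739); squaring, (γ^2 - 420)^2 = 4·43739, i.e. γ^4 - 840γ^2 + 176400 - 174956 = 0, i.e. γ^4 - 840γ^2 + 1444 = 0. So γ is a root of x^4 - 840x^2 + 1444. This polynomial is irreducible over Q: it has no rational root (each ±√229 ± √191 is irrational), and any factorization into two quadratics over Q would force √(43739) ∈ Q (pairing opposite roots) or √229, √191 ∈ Q (other pairings), all impossible. Hence [Q(γ):Q] = 4 = [Q(√229, √191):Q], so Q(γ) = Q(√229, √191).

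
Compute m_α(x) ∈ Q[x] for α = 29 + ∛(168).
m_α(x) = x^3 - 87x^2 + 2523x - 24557

Set β = α - 29 = ∛(168), so β^3 = 168. Then (α - 29)^3 - 168 = 0, i.e. α is a root of g(x) = (x - 29)^3 - 168 = x^3 - 87x^2 + 2523x - 24557. Since g(x) = h(x - 29) where h(x) = x^3 - 168, and h is irreducible over Q (because 168 is not a perfect cube, so h has no rational root, and a monic cubic with no rational root is irreducible), g is also irreducible (irreducibility is preserved under the substitution x → x - 29). Hence m_α(x) = x^3 - 87x^2 + 2523x - 24557.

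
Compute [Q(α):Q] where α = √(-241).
[Q(α):Q] = 2

[Q(α):Q] equals the degree of the minimal polynomial of α. Here α^2 = -241 and x^2 + 241 is irreducible (d = -241 is squarefree, ≠ 1, hence not a square), so deg(m_α) = 2. Thus [Q(α):Q] = 2.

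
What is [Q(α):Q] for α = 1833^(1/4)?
[Q(α):Q] = 4

α is a root of x^4 - 1833. By Eisenstein's criterion at the prime p = 3 (which divides the constant term 1833 but p^2 = 9 does not, since 1833 is squarefree), x^4 - 1833 is irreducible over Q. Hence [Q(α):Q] = 4.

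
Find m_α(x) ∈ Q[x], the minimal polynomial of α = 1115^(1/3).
m_α(x) = x^3 - 1115

α satisfies α^3 = 1115, so x^3 - 1115 annihilates α. By the rational root test, a rational root p/q (in lowest terms) of x^3 - 1115 would satisfy p^3 = 1115 q^3, forcing q = 1 and p^3 = 1115; but 1115 is not a perfect cube, contradiction. A monic cubic over Q with no rational root is irreducible (any nontrivial factorization would include a linear factor). Hence x^3 - 1115 is the minimal polynomial of α, and in particular [Q(α):Q] = 3.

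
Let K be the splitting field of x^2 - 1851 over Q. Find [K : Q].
[K : Q] = 2

f(x) = x^2 - 1851 factors as (x - √1851)(x + √1851). The splitting field is K = Q(√1851). Since 1851 is squarefree and > 1, it is not a perfect square, so x^2 - 1851 is irreducible over Q and [Q(√1851) : Q] = 2. Hence [K : Q] = 2.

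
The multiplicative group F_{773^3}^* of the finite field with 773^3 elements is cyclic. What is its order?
|F_{773^3}^*| = 461889916

F_{773^3} has 773^3 = 461889917 elements; its multiplicative group consists of all nonzero elements, so |F_{773^3}^*| = 461889917 - 1 = 461889916. (It is cyclic since any finite subgroup of the multiplicative group of a field is cyclic.)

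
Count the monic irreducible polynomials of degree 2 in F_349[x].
There are 60726 monic irreducible polynomials of degree 2 over F_349

Each element of F_{349^2} that lies in no proper subfield is a root of exactly one monic irreducible of degree 2 over F_349, and each such polynomial has 2 distinct roots in F_{349^2}. By Möbius inversion the count is N_349(2) = (1/2) Σ_{d|2} μ(2/d) · 349^d = (1/2)(μ(2)·349^1 + μ(1)·349^2) = 121452/2 = 60726.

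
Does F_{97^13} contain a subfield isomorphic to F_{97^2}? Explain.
No: F_{97^2} is not a subfield of F_{97^13}

F_{p^m} embeds in F_{p^n} iff m | n. Here 2 ∤ 13 (since 13 = 6·2 + 1 with remainder 1 ≠ 0), so F_{97^2} is not a subfield of F_{97^13}. Equivalently: if it were, the tower law would give 2 = [F_{97^2}:F_97] dividing [F_{97^13}:F_97] = 13, contradiction.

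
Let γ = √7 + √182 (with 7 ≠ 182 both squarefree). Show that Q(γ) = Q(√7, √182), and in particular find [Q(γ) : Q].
[Q(γ) : Q] = 4 (equivalently, Q(γ) = Q(√7, √182))

Obviously Q(γ) ⊆ Q(√7, √182), and [Q(√7, √182):Q] = 4 (since 7, 182 are distinct squarefree integers > 1 with 1274 not a perfect square). To show equality we compute the minimal polynomial of γ. From γ = √7 + √182: γ^2 = 7 + 2√(1274) + 182 = 189 + 2√(1274), so γ^2 - 189 = 2√(1274); squaring, (γ^2 - 189)^2 = 4·1274, i.e. γ^4 - 378γ^2 + 35721 - 5096 = 0, i.e. γ^4 - 378γ^2 + 30625 = 0. So γ is a root of x^4 - 378x^2 + 30625. This polynomial is irreducible over Q: it has no rational root (each ±√7 ± √182 is irrational), and any factorization into two quadratics over Q would force √(1274) ∈ Q (pairing opposite roots) or √7, √182 ∈ Q (other pairings), all impossible. Hence [Q(γ):Q] = 4 = [Q(√7, √182):Q], so Q(γ) = Q(√7, √182).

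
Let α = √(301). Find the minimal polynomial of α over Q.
m_α(x) = x^2 - 301

α satisfies α^2 - 301 = 0, so x^2 - 301 annihilates α. Since d = 301 is squarefree and ≠ 1, it is not a perfect square in Q, so x^2 - 301 has no rational root and is therefore irreducible over Q (a degree-2 polynomial over a field is irreducible iff it has no root). Hence m_α(x) = x^2 - 301.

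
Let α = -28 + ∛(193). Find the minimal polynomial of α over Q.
m_α(x) = x^3 + 84x^2 + 2352x + 21759

Set β = α + 28 = ∛(193), so β^3 = 193. Then (α + 28)^3 - 193 = 0, i.e. α is a root of g(x) = (x + 28)^3 - 193 = x^3 + 84x^2 + 2352x + 21759. Since g(x) = h(x + 28) where h(x) = x^3 - 193, and h is irreducible over Q (because 193 is not a perfect cube, so h has no rational root, and a monic cubic with no rational root is irreducible), g is also irreducible (irreducibility is preserved under the substitution x → x + 28). Hence m_α(x) = x^3 + 84x^2 + 2352x + 21759.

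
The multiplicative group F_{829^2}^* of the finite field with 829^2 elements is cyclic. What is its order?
|F_{829^2}^*| = 687240

F_{829^2} has 829^2 = 687241 elements; its multiplicative group consists of all nonzero elements, so |F_{829^2}^*| = 687241 - 1 = 687240. (It is cyclic since any finite subgroup of the multiplicative group of a field is cyclic.)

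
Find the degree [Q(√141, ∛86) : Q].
[Q(√141, ∛86) : Q] = 6

Let L = Q(√141, ∛86). Since Q(√141) ⊂ L and [Q(√141):Q] = 2, the tower law gives 2 | [L:Q]. Likewise Q(∛86) ⊂ L with [Q(∛86):Q] = 3 (because 86 is not a perfect cube), so 3 | [L:Q]. As gcd(2,3) = 1, [L:Q] is divisible by 6. Conversely L is generated over Q by √141 and ∛86, so [L:Q] ≤ 2·3 = 6. Therefore [Q(√141, ∛86) : Q] = 6.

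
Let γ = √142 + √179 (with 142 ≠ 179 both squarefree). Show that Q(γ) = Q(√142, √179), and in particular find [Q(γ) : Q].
[Q(γ) : Q] = 4 (equivalently, Q(γ) = Q(√142, √179))

Obviously Q(γ) ⊆ Q(√142, √179), and [Q(√142, √179):Q] = 4 (since 142, 179 are distinct squarefree integers > 1 with 25418 not a perfect square). To show equality we compute the minimal polynomial of γ. From γ = √142 + √179: γ^2 = 142 + 2√(25418) + 179 = 321 + 2√(25418), so γ^2 - 321 = 2√(25418); squaring, (γ^2 - 321)^2 = 4·25418, i.e. γ^4 - 642γ^2 + 103041 - 101672 = 0, i.e. γ^4 - 642γ^2 + 1369 = 0. So γ is a root of x^4 - 642x^2 + 1369. This polynomial is irreducible over Q: it has no rational root (each ±√142 ± √179 is irrational), and any factorization into two quadratics over Q would force √(25418) ∈ Q (pairing opposite roots) or √142, √179 ∈ Q (other pairings), all impossible. Hence [Q(γ):Q] = 4 = [Q(√142, √179):Q], so Q(γ) = Q(√142, √179).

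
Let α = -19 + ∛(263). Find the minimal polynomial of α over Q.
m_α(x) = x^3 + 57x^2 + 1083x + 6596

Set β = α + 19 = ∛(263), so β^3 = 263. Then (α + 19)^3 - 263 = 0, i.e. α is a root of g(x) = (x + 19)^3 - 263 = x^3 + 57x^2 + 1083x + 6596. Since g(x) = h(x + 19) where h(x) = x^3 - 263, and h is irreducible over Q (because 263 is not a perfect cube, so h has no rational root, and a monic cubic with no rational root is irreducible), g is also irreducible (irreducibility is preserved under the substitution x → x + 19). Hence m_α(x) = x^3 + 57x^2 + 1083x + 6596.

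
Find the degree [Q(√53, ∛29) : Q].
[Q(√53, ∛29) : Q] = 6

Let L = Q(√53, ∛29). Since Q(√53) ⊂ L and [Q(√53):Q] = 2, the tower law gives 2 | [L:Q]. Likewise Q(∛29) ⊂ L with [Q(∛29):Q] = 3 (because 29 is not a perfect cube), so 3 | [L:Q]. As gcd(2,3) = 1, [L:Q] is divisible by 6. Conversely L is generated over Q by √53 and ∛29, so [L:Q] ≤ 2·3 = 6. Therefore [Q(√53, ∛29) : Q] = 6.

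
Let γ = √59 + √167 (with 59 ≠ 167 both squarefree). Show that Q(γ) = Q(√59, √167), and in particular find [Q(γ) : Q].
[Q(γ) : Q] = 4 (equivalently, Q(γ) = Q(√59, √167))

Obviously Q(γ) ⊆ Q(√59, √167), and [Q(√59, √167):Q] = 4 (since 59, 167 are distinct squarefree integers > 1 with 9853 not a perfect square). To show equality we compute the minimal polynomial of γ. From γ = √59 + √167: γ^2 = 59 + 2√(9853) + 167 = 226 + 2√(9853), so γ^2 - 226 = 2√(9853); squaring, (γ^2 - 226)^2 = 4·9853, i.e. γ^4 - 452γ^2 + 51076 - 39412 = 0, i.e. γ^4 - 452γ^2 + 11664 = 0. So γ is a root of x^4 - 452x^2 + 11664. This polynomial is irreducible over Q: it has no rational root (each ±√59 ± √167 is irrational), and any factorization into two quadratics over Q would force √(9853) ∈ Q (pairing opposite roots) or √59, √167 ∈ Q (other pairings), all impossible. Hence [Q(γ):Q] = 4 = [Q(√59, √167):Q], so Q(γ) = Q(√59, √167).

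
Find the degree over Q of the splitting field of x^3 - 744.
[K : Q] = 6

The roots of x^3 - 744 are ∛744, ω∛744, ω^2∛744 where ω = e^(2πi/3) is a primitive cube root of unity, so K = Q(∛744, ω). Now [Q(∛744):Q] = 3 (since 744 is not a perfect cube, x^3 - 744 is irreducible) and [Q(ω):Q] = 2. Both 2 and 3 divide [K:Q], and [K:Q] ≤ 3·2 = 6, so [K:Q] = 6. (Equivalently: Q(∛744) ⊂ R but ω ∉ R, so [K : Q(∛744)] = 2.)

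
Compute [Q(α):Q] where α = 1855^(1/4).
[Q(α):Q] = 4

α is a root of x^4 - 1855. By Eisenstein's criterion at the prime p = 5 (which divides the constant term 1855 but p^2 = 25 does not, since 1855 is squarefree), x^4 - 1855 is irreducible over Q. Hence [Q(α):Q] = 4.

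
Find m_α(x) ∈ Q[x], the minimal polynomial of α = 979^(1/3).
m_α(x) = x^3 - 979

α satisfies α^3 = 979, so x^3 - 979 annihilates α. By the rational root test, a rational root p/q (in lowest terms) of x^3 - 979 would satisfy p^3 = 979 q^3, forcing q = 1 and p^3 = 979; but 979 is not a perfect cube, contradiction. A monic cubic over Q with no rational root is irreducible (any nontrivial factorization would include a linear factor). Hence x^3 - 979 is the minimal polynomial of α, and in particular [Q(α):Q] = 3.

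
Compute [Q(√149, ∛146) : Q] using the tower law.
[Q(√149, ∛146) : Q] = 6

Let L = Q(√149, ∛146). Since Q(√149) ⊂ L and [Q(√149):Q] = 2, the tower law gives 2 | [L:Q]. Likewise Q(∛146) ⊂ L with [Q(∛146):Q] = 3 (because 146 is not a perfect cube), so 3 | [L:Q]. As gcd(2,3) = 1, [L:Q] is divisible by 6. Conversely L is generated over Q by √149 and ∛146, so [L:Q] ≤ 2·3 = 6. Therefore [Q(√149, ∛146) : Q] = 6.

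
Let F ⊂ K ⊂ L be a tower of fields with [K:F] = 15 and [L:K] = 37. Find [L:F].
[L:F] = 555

The tower law says that for any tower of field extensions F ⊂ K ⊂ L with finite degrees, [L:F] = [L:K] · [K:F]. Here this gives [L:F] = 37 · 15 = 555.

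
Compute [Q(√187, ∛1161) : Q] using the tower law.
[Q(√187, ∛1161) : Q] = 6

Let L = Q(√187, ∛1161). Since Q(√187) ⊂ L and [Q(√187):Q] = 2, the tower law gives 2 | [L:Q]. Likewise Q(∛1161) ⊂ L with [Q(∛1161):Q] = 3 (because 1161 is not a perfect cube), so 3 | [L:Q]. As gcd(2,3) = 1, [L:Q] is divisible by 6. Conversely L is generated over Q by √187 and ∛1161, so [L:Q] ≤ 2·3 = 6. Therefore [Q(√187, ∛1161) : Q] = 6.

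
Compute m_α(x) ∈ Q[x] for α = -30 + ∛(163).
m_α(x) = x^3 + 90x^2 + 2700x + 26837

Set β = α + 30 = ∛(163), so β^3 = 163. Then (α + 30)^3 - 163 = 0, i.e. α is a root of g(x) = (x + 30)^3 - 163 = x^3 + 90x^2 + 2700x + 26837. Since g(x) = h(x + 30) where h(x) = x^3 - 163, and h is irreducible over Q (because 163 is not a perfect cube, so h has no rational root, and a monic cubic with no rational root is irreducible), g is also irreducible (irreducibility is preserved under the substitution x → x + 30). Hence m_α(x) = x^3 + 90x^2 + 2700x + 26837.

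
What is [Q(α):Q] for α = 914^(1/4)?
[Q(α):Q] = 4

α is a root of x^4 - 914. By Eisenstein's criterion at the prime p = 2 (which divides the constant term 914 but p^2 = 4 does not, since 914 is squarefree), x^4 - 914 is irreducible over Q. Hence [Q(α):Q] = 4.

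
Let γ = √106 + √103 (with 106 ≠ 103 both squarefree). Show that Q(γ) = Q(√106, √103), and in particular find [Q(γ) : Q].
[Q(γ) : Q] = 4 (equivalently, Q(γ) = Q(√106, √103))

Obviously Q(γ) ⊆ Q(√106, √103), and [Q(√106, √103):Q] = 4 (since 106, 103 are distinct squarefree integers > 1 with 10918 not a perfect square). To show equality we compute the minimal polynomial of γ. From γ = √106 + √103: γ^2 = 106 + 2√(10918) + 103 = 209 + 2√(10918), so γ^2 - 209 = 2√(10918); squaring, (γ^2 - 209)^2 = 4·10918, i.e. γ^4 - 418γ^2 + 43681 - 43672 = 0, i.e. γ^4 - 418γ^2 + 9 = 0. So γ is a root of x^4 - 418x^2 + 9. This polynomial is irreducible over Q: it has no rational root (each ±√106 ± √103 is irrational), and any factorization into two quadratics over Q would force √(10918) ∈ Q (pairing opposite roots) or √106, √103 ∈ Q (other pairings), all impossible. Hence [Q(γ):Q] = 4 = [Q(√106, √103):Q], so Q(γ) = Q(√106, √103).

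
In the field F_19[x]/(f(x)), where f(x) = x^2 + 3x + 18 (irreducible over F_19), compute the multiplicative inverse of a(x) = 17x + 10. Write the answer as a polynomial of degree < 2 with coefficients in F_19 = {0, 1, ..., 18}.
a(x)^(-1) ≡ 10x + 4 (mod f(x))

Since f is irreducible over F_19, F_19[x]/(f) is a field and a(x) ≠ 0 has an inverse. Apply the extended Euclidean algorithm to f(x) and a(x) in F_19[x]: f(x) = (9x + 15)·a(x) + (1). The last nonzero remainder is the constant 1 = gcd(f, a) in F_19. Back-substituting through the division chain expresses 1 = s(x)·a(x) + t(x)·f(x) with s(x) ≡ 10x + 4 (mod f), so a(x)^(-1) ≡ s(x) = 10x + 4 (mod f). Check: (17x + 10)·(10x + 4) = 18x^2 + 16x + 2 ≡ 1 (mod x^2 + 3x + 18).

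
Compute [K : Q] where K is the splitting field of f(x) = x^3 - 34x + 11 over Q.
[K : Q] = 6

By the rational root test, any rational root of the monic integer polynomial f(x) = x^3 - 34x + 11 must be an integer dividing the constant term 11, i.e. one of ±{1, 11}. Evaluating: f(1) = -22, f(-1) = 44, f(11) = 968, f(-11) = -946; none is 0, so f has no rational root and is therefore irreducible over Q (a cubic with no linear factor over a field is irreducible). For an irreducible cubic, the Galois group is A_3 or S_3 according as the discriminant disc(f) = -4a^3 - 27b^2 = -4·(-34)^3 - 27·(11)^2 = 153949 is or is not a square in Q. Here disc(f) = 153949 is not a perfect square in Q, so the Galois group of f over Q is not contained in A_3 and must be all of S_3. The splitting field has degree |S_3| = 6 over Q, so [K : Q] = 6.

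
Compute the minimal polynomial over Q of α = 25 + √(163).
m_α(x) = x^2 - 50x + 462

From α - 25 = √(163), squaring gives (α - 25)^2 = 163, i.e. α^2 - 50α + 625 = 163, so α^2 - 50α + 462 = 0. The discriminant of x^2 - 50x + 462 is (-50)^2 - 4·(462) = 2500 - 1848 = 652, and 4·(163) is not a perfect square in Q since 163 is squarefree and ≠ 1. Hence x^2 - 50x + 462 is irreducible over Q and is the minimal polynomial of α.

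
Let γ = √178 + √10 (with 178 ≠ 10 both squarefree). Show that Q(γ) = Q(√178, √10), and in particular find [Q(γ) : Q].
[Q(γ) : Q] = 4 (equivalently, Q(γ) = Q(√178, √10))

Obviously Q(γ) ⊆ Q(√178, √10), and [Q(√178, √10):Q] = 4 (since 178, 10 are distinct squarefree integers > 1 with 1780 not a perfect square). To show equality we compute the minimal polynomial of γ. From γ = √178 + √10: γ^2 = 178 + 2√(1780) + 10 = 188 + 2√(1780), so γ^2 - 188 = 2√(1780); squaring, (γ^2 - 188)^2 = 4·1780, i.e. γ^4 - 376γ^2 + 35344 - 7120 = 0, i.e. γ^4 - 376γ^2 + 28224 = 0. So γ is a root of x^4 - 376x^2 + 28224. This polynomial is irreducible over Q: it has no rational root (each ±√178 ± √10 is irrational), and any factorization into two quadratics over Q would force √(1780) ∈ Q (pairing opposite roots) or √178, √10 ∈ Q (other pairings), all impossible. Hence [Q(γ):Q] = 4 = [Q(√178, √10):Q], so Q(γ) = Q(√178, √10).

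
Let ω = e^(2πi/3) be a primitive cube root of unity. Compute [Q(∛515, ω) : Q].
[Q(∛515, ω) : Q] = 6

[Q(∛515):Q] = 3 (min poly x^3 - 515, irreducible since 515 is not a perfect cube). [Q(ω):Q] = 2 (min poly x^2 + x + 1). Since Q(∛515) ⊂ R and ω ∉ R, we have ω ∉ Q(∛515), so x^2 + x + 1 remains irreducible over Q(∛515) and [Q(∛515, ω) : Q(∛515)] = 2. By the tower law, [Q(∛515, ω) : Q] = 3 · 2 = 6. (In fact Q(∛515, ω) is the splitting field of x^3 - 515 over Q.)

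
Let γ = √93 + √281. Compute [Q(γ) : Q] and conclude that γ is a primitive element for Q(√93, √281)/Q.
[Q(γ) : Q] = 4 (equivalently, Q(γ) = Q(√93, √281))

Obviously Q(γ) ⊆ Q(√93, √281), and [Q(√93, √281):Q] = 4 (since 93, 281 are distinct squarefree integers > 1 with 26133 not a perfect square). To show equality we compute the minimal polynomial of γ. From γ = √93 + √281: γ^2 = 93 + 2√(26133) + 281 = 374 + 2√(26133), so γ^2 - 374 = 2√(26133); squaring, (γ^2 - 374)^2 = 4·26133, i.e. γ^4 - 748γ^2 + 139876 - 104532 = 0, i.e. γ^4 - 748γ^2 + 35344 = 0. So γ is a root of x^4 - 748x^2 + 35344. This polynomial is irreducible over Q: it has no rational root (each ±√93 ± √281 is irrational), and any factorization into two quadratics over Q would force √(26133) ∈ Q (pairing opposite roots) or √93, √281 ∈ Q (other pairings), all impossible. Hence [Q(γ):Q] = 4 = [Q(√93, √281):Q], so Q(γ) = Q(√93, √281).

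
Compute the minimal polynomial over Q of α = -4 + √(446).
m_α(x) = x^2 + 8x - 430

From α + 4 = √(446), squaring gives (α + 4)^2 = 446, i.e. α^2 + 8α + 16 = 446, so α^2 + 8α - 430 = 0. The discriminant of x^2 + 8x - 430 is (8)^2 - 4·(-430) = 64 + 1720 = 1784, and 4·(446) is not a perfect square in Q since 446 is squarefree and ≠ 1. Hence x^2 + 8x - 430 is irreducible over Q and is the minimal polynomial of α.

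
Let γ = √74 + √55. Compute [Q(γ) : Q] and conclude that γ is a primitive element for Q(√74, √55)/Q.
[Q(γ) : Q] = 4 (equivalently, Q(γ) = Q(√74, √55))

Obviously Q(γ) ⊆ Q(√74, √55), and [Q(√74, √55):Q] = 4 (since 74, 55 are distinct squarefree integers > 1 with 4070 not a perfect square). To show equality we compute the minimal polynomial of γ. From γ = √74 + √55: γ^2 = 74 + 2√(4070) + 55 = 129 + 2√(4070), so γ^2 - 129 = 2√(4070); squaring, (γ^2 - 129)^2 = 4·4070, i.e. γ^4 - 258γ^2 + 16641 - 16280 = 0, i.e. γ^4 - 258γ^2 + 361 = 0. So γ is a root of x^4 - 258x^2 + 361. This polynomial is irreducible over Q: it has no rational root (each ±√74 ± √55 is irrational), and any factorization into two quadratics over Q would force √(4070) ∈ Q (pairing opposite roots) or √74, √55 ∈ Q (other pairings), all impossible. Hence [Q(γ):Q] = 4 = [Q(√74, √55):Q], so Q(γ) = Q(√74, √55).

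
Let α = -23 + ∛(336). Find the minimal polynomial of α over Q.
m_α(x) = x^3 + 69x^2 + 1587x + 11831

Set β = α + 23 = ∛(336), so β^3 = 336. Then (α + 23)^3 - 336 = 0, i.e. α is a root of g(x) = (x + 23)^3 - 336 = x^3 + 69x^2 + 1587x + 11831. Since g(x) = h(x + 23) where h(x) = x^3 - 336, and h is irreducible over Q (because 336 is not a perfect cube, so h has no rational root, and a monic cubic with no rational root is irreducible), g is also irreducible (irreducibility is preserved under the substitution x → x + 23). Hence m_α(x) = x^3 + 69x^2 + 1587x + 11831.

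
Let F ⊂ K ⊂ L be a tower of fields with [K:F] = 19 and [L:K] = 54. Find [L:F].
[L:F] = 1026

The tower law says that for any tower of field extensions F ⊂ K ⊂ L with finite degrees, [L:F] = [L:K] · [K:F]. Here this gives [L:F] = 54 · 19 = 1026.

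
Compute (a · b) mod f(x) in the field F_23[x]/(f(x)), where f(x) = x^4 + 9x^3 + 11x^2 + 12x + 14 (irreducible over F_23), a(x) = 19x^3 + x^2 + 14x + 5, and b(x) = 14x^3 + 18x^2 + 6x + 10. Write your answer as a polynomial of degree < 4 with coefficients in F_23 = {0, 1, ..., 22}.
a · b ≡ 17x^3 + 15x^2 + 15x + 20 (mod f(x))

Multiply in F_23[x]: a(x)·b(x) = (19x^3 + x^2 + 14x + 5)·(14x^3 + 18x^2 + 6x + 10) = 13x^6 + 11x^5 + 6x^4 + 12x^3 + 9x + 4. This has degree ≥ 4, so divide by f(x) over F_23: 13x^6 + 11x^5 + 6x^4 + 12x^3 + 9x + 4 = (13x^2 + 9x + 12)·(x^4 + 9x^3 + 11x^2 + 12x + 14) + (17x^3 + 15x^2 + 15x + 20). Hence a·b ≡ 17x^3 + 15x^2 + 15x + 20 (mod f). (F_23[x]/(f) is a field with 23^4 = 279841 elements since f is irreducible of degree 4.)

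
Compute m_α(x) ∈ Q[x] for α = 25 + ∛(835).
m_α(x) = x^3 - 75x^2 + 1875x - 16460

Set β = α - 25 = ∛(835), so β^3 = 835. Then (α - 25)^3 - 835 = 0, i.e. α is a root of g(x) = (x - 25)^3 - 835 = x^3 - 75x^2 + 1875x - 16460. Since g(x) = h(x - 25) where h(x) = x^3 - 835, and h is irreducible over Q (because 835 is not a perfect cube, so h has no rational root, and a monic cubic with no rational root is irreducible), g is also irreducible (irreducibility is preserved under the substitution x → x - 25). Hence m_α(x) = x^3 - 75x^2 + 1875x - 16460.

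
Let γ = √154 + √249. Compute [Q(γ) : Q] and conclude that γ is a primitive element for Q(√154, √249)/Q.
[Q(γ) : Q] = 4 (equivalently, Q(γ) = Q(√154, √249))

Obviously Q(γ) ⊆ Q(√154, √249), and [Q(√154, √249):Q] = 4 (since 154, 249 are distinct squarefree integers > 1 with 38346 not a perfect square). To show equality we compute the minimal polynomial of γ. From γ = √154 + √249: γ^2 = 154 + 2√(38346) + 249 = 403 + 2√(38346), so γ^2 - 403 = 2√(38346); squaring, (γ^2 - 403)^2 = 4·38346, i.e. γ^4 - 806γ^2 + 162409 - 153384 = 0, i.e. γ^4 - 806γ^2 + 9025 = 0. So γ is a root of x^4 - 806x^2 + 9025. This polynomial is irreducible over Q: it has no rational root (each ±√154 ± √249 is irrational), and any factorization into two quadratics over Q would force √(38346) ∈ Q (pairing opposite roots) or √154, √249 ∈ Q (other pairings), all impossible. Hence [Q(γ):Q] = 4 = [Q(√154, √249):Q], so Q(γ) = Q(√154, √249).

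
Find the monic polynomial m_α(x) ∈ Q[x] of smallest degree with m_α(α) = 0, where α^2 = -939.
m_α(x) = x^2 + 939

α satisfies α^2 + 939 = 0, so x^2 + 939 annihilates α. Since d = -939 is squarefree and ≠ 1, it is not a perfect square in Q, so x^2 + 939 has no rational root and is therefore irreducible over Q (a degree-2 polynomial over a field is irreducible iff it has no root). Hence m_α(x) = x^2 + 939.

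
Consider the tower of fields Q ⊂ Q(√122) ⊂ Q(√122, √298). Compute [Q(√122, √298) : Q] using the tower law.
[Q(√122, √298) : Q] = 4

[Q(√122):Q] = 2 (min poly x^2 - 122, irreducible since 122 is squarefree > 1). For the top step, suppose √298 ∈ Q(√122), say √298 = c + d√122 with c, d ∈ Q. Squaring: 298 = c^2 + 122d^2 + 2cd√122. Since √122 ∉ Q this forces 2cd = 0. If d = 0 then √298 = c ∈ Q, contradicting 298 squarefree > 1. If c = 0 then 298 = 122d^2, so 122·298 = (122d)^2 is a perfect square in Q — but 122·298 = 36356 is not a perfect square (since 122 and 298 are distinct squarefree integers). Contradiction. Hence √298 ∉ Q(√122), so x^2 - 298 stays irreducible over Q(√122) and [Q(√122, √298) : Q(√122)] = 2. By the tower law, [Q(√122, √298) : Q] = 2 · 2 = 4.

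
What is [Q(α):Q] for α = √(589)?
[Q(α):Q] = 2

[Q(α):Q] equals the degree of the minimal polynomial of α. Here α^2 = 589 and x^2 - 589 is irreducible (d = 589 is squarefree, ≠ 1, hence not a square), so deg(m_α) = 2. Thus [Q(α):Q] = 2.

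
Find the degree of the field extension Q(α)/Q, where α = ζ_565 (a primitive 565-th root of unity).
[Q(α):Q] = 448

The minimal polynomial of ζ_565 over Q is the 565-th cyclotomic polynomial Φ_565(x), which is irreducible over Q and has degree φ(565) = 448. Hence [Q(α):Q] = φ(565) = 448.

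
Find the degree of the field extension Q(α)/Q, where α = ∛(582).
[Q(α):Q] = 3

The minimal polynomial of α is x^3 - 582, irreducible over Q since 582 is not a perfect cube (so x^3 - 582 has no rational root). Hence [Q(α):Q] = deg(m_α) = 3.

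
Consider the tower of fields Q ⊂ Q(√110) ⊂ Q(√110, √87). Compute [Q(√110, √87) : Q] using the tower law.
[Q(√110, √87) : Q] = 4

[Q(√110):Q] = 2 (min poly x^2 - 110, irreducible since 110 is squarefree > 1). For the top step, suppose √87 ∈ Q(√110), say √87 = c + d√110 with c, d ∈ Q. Squaring: 87 = c^2 + 110d^2 + 2cd√110. Since √110 ∉ Q this forces 2cd = 0. If d = 0 then √87 = c ∈ Q, contradicting 87 squarefree > 1. If c = 0 then 87 = 110d^2, so 110·87 = (110d)^2 is a perfect square in Q — but 110·87 = 9570 is not a perfect square (since 110 and 87 are distinct squarefree integers). Contradiction. Hence √87 ∉ Q(√110), so x^2 - 87 stays irreducible over Q(√110) and [Q(√110, √87) : Q(√110)] = 2. By the tower law, [Q(√110, √87) : Q] = 2 · 2 = 4.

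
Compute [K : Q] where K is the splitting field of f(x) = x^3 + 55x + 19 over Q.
[K : Q] = 6

By the rational root test, any rational root of the monic integer polynomial f(x) = x^3 + 55x + 19 must be an integer dividing the constant term 19, i.e. one of ±{1, 19}. Evaluating: f(1) = 75, f(-1) = -37, f(19) = 7923, f(-19) = -7885; none is 0, so f has no rational root and is therefore irreducible over Q (a cubic with no linear factor over a field is irreducible). For an irreducible cubic, the Galois group is A_3 or S_3 according as the discriminant disc(f) = -4a^3 - 27b^2 = -4·(55)^3 - 27·(19)^2 = -675247 is or is not a square in Q. Here disc(f) = -675247 is not a perfect square in Q, so the Galois group of f over Q is not contained in A_3 and must be all of S_3. The splitting field has degree |S_3| = 6 over Q, so [K : Q] = 6.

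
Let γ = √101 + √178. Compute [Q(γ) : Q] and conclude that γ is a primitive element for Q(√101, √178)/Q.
[Q(γ) : Q] = 4 (equivalently, Q(γ) = Q(√101, √178))

Obviously Q(γ) ⊆ Q(√101, √178), and [Q(√101, √178):Q] = 4 (since 101, 178 are distinct squarefree integers > 1 with 17978 not a perfect square). To show equality we compute the minimal polynomial of γ. From γ = √101 + √178: γ^2 = 101 + 2√(17978) + 178 = 279 + 2√(17978), so γ^2 - 279 = 2√(17978); squaring, (γ^2 - 279)^2 = 4·17978, i.e. γ^4 - 558γ^2 + 77841 - 71912 = 0, i.e. γ^4 - 558γ^2 + 5929 = 0. So γ is a root of x^4 - 558x^2 + 5929. This polynomial is irreducible over Q: it has no rational root (each ±√101 ± √178 is irrational), and any factorization into two quadratics over Q would force √(17978) ∈ Q (pairing opposite roots) or √101, √178 ∈ Q (other pairings), all impossible. Hence [Q(γ):Q] = 4 = [Q(√101, √178):Q], so Q(γ) = Q(√101, √178).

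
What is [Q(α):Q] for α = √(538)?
[Q(α):Q] = 2

[Q(α):Q] equals the degree of the minimal polynomial of α. Here α^2 = 538 and x^2 - 538 is irreducible (d = 538 is squarefree, ≠ 1, hence not a square), so deg(m_α) = 2. Thus [Q(α):Q] = 2.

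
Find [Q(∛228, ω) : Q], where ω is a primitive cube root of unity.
[Q(∛228, ω) : Q] = 6

[Q(∛228):Q] = 3 (min poly x^3 - 228, irreducible since 228 is not a perfect cube). [Q(ω):Q] = 2 (min poly x^2 + x + 1). Since Q(∛228) ⊂ R and ω ∉ R, we have ω ∉ Q(∛228), so x^2 + x + 1 remains irreducible over Q(∛228) and [Q(∛228, ω) : Q(∛228)] = 2. By the tower law, [Q(∛228, ω) : Q] = 3 · 2 = 6. (In fact Q(∛228, ω) is the splitting field of x^3 - 228 over Q.)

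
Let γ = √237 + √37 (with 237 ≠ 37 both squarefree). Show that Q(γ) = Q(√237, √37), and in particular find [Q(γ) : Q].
[Q(γ) : Q] = 4 (equivalently, Q(γ) = Q(√237, √37))

Obviously Q(γ) ⊆ Q(√237, √37), and [Q(√237, √37):Q] = 4 (since 237, 37 are distinct squarefree integers > 1 with 8769 not a perfect square). To show equality we compute the minimal polynomial of γ. From γ = √237 + √37: γ^2 = 237 + 2√(8769) + 37 = 274 + 2√(8769), so γ^2 - 274 = 2√(8769); squaring, (γ^2 - 274)^2 = 4·8769, i.e. γ^4 - 548γ^2 + 75076 - 35076 = 0, i.e. γ^4 - 548γ^2 + 40000 = 0. So γ is a root of x^4 - 548x^2 + 40000. This polynomial is irreducible over Q: it has no rational root (each ±√237 ± √37 is irrational), and any factorization into two quadratics over Q would force √(8769) ∈ Q (pairing opposite roots) or √237, √37 ∈ Q (other pairings), all impossible. Hence [Q(γ):Q] = 4 = [Q(√237, √37):Q], so Q(γ) = Q(√237, √37).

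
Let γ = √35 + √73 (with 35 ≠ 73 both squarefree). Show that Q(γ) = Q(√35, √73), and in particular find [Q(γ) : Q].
[Q(γ) : Q] = 4 (equivalently, Q(γ) = Q(√35, √73))

Obviously Q(γ) ⊆ Q(√35, √73), and [Q(√35, √73):Q] = 4 (since 35, 73 are distinct squarefree integers > 1 with 2555 not a perfect square). To show equality we compute the minimal polynomial of γ. From γ = √35 + √73: γ^2 = 35 + 2√(2555) + 73 = 108 + 2√(2555), so γ^2 - 108 = 2√(2555); squaring, (γ^2 - 108)^2 = 4·2555, i.e. γ^4 - 216γ^2 + 11664 - 10220 = 0, i.e. γ^4 - 216γ^2 + 1444 = 0. So γ is a root of x^4 - 216x^2 + 1444. This polynomial is irreducible over Q: it has no rational root (each ±√35 ± √73 is irrational), and any factorization into two quadratics over Q would force √(2555) ∈ Q (pairing opposite roots) or √35, √73 ∈ Q (other pairings), all impossible. Hence [Q(γ):Q] = 4 = [Q(√35, √73):Q], so Q(γ) = Q(√35, √73).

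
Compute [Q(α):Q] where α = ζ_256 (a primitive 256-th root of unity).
[Q(α):Q] = 128

The minimal polynomial of ζ_256 over Q is the 256-th cyclotomic polynomial Φ_256(x), which is irreducible over Q and has degree φ(256) = 128. Hence [Q(α):Q] = φ(256) = 128.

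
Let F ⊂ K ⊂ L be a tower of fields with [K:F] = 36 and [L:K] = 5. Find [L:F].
[L:F] = 180

The tower law says that for any tower of field extensions F ⊂ K ⊂ L with finite degrees, [L:F] = [L:K] · [K:F]. Here this gives [L:F] = 5 · 36 = 180.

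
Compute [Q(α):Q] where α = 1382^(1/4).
[Q(α):Q] = 4

α is a root of x^4 - 1382. By Eisenstein's criterion at the prime p = 2 (which divides the constant term 1382 but p^2 = 4 does not, since 1382 is squarefree), x^4 - 1382 is irreducible over Q. Hence [Q(α):Q] = 4.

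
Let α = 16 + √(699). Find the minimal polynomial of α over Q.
m_α(x) = x^2 - 32x - 443

From α - 16 = √(699), squaring gives (α - 16)^2 = 699, i.e. α^2 - 32α + 256 = 699, so α^2 - 32α - 443 = 0. The discriminant of x^2 - 32x - 443 is (-32)^2 - 4·(-443) = 1024 + 1772 = 2796, and 4·(699) is not a perfect square in Q since 699 is squarefree and ≠ 1. Hence x^2 - 32x - 443 is irreducible over Q and is the minimal polynomial of α.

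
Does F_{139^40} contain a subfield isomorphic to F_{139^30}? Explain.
No: F_{139^30} is not a subfield of F_{139^40}

F_{p^m} embeds in F_{p^n} iff m | n. Here 30 ∤ 40 (since 40 = 1·30 + 10 with remainder 10 ≠ 0), so F_{139^30} is not a subfield of F_{139^40}. Equivalently: if it were, the tower law would give 30 = [F_{139^30}:F_139] dividing [F_{139^40}:F_139] = 40, contradiction.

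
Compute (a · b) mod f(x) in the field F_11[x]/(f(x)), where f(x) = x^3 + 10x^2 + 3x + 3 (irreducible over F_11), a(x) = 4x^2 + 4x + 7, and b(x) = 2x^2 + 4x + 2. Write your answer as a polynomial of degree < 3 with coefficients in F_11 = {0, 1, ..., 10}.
a · b ≡ 2x^2 + 4x + 6 (mod f(x))

Multiply in F_11[x]: a(x)·b(x) = (4x^2 + 4x + 7)·(2x^2 + 4x + 2) = 8x^4 + 2x^3 + 5x^2 + 3x + 3. This has degree ≥ 3, so divide by f(x) over F_11: 8x^4 + 2x^3 + 5x^2 + 3x + 3 = (8x + 10)·(x^3 + 10x^2 + 3x + 3) + (2x^2 + 4x + 6). Hence a·b ≡ 2x^2 + 4x + 6 (mod f). (F_11[x]/(f) is a field with 11^3 = 1331 elements since f is irreducible of degree 3.)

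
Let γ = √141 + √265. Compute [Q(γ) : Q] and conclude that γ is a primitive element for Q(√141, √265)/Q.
[Q(γ) : Q] = 4 (equivalently, Q(γ) = Q(√141, √265))

Obviously Q(γ) ⊆ Q(√141, √265), and [Q(√141, √265):Q] = 4 (since 141, 265 are distinct squarefree integers > 1 with 37365 not a perfect square). To show equality we compute the minimal polynomial of γ. From γ = √141 + √265: γ^2 = 141 + 2√(37365) + 265 = 406 + 2√(37365), so γ^2 - 406 = 2√(37365); squaring, (γ^2 - 406)^2 = 4·37365, i.e. γ^4 - 812γ^2 + 164836 - 149460 = 0, i.e. γ^4 - 812γ^2 + 15376 = 0. So γ is a root of x^4 - 812x^2 + 15376. This polynomial is irreducible over Q: it has no rational root (each ±√141 ± √265 is irrational), and any factorization into two quadratics over Q would force √(37365) ∈ Q (pairing opposite roots) or √141, √265 ∈ Q (other pairings), all impossible. Hence [Q(γ):Q] = 4 = [Q(√141, √265):Q], so Q(γ) = Q(√141, √265).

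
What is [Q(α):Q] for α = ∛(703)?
[Q(α):Q] = 3

The minimal polynomial of α is x^3 - 703, irreducible over Q since 703 is not a perfect cube (so x^3 - 703 has no rational root). Hence [Q(α):Q] = deg(m_α) = 3.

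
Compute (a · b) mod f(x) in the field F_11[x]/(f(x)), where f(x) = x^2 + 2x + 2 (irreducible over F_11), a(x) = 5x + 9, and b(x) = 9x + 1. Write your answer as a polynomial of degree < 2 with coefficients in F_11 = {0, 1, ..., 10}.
a · b ≡ 7x + 7 (mod f(x))

Multiply in F_11[x]: a(x)·b(x) = (5x + 9)·(9x + 1) = x^2 + 9x + 9. This has degree ≥ 2, so divide by f(x) over F_11: x^2 + 9x + 9 = (1)·(x^2 + 2x + 2) + (7x + 7). Hence a·b ≡ 7x + 7 (mod f). (F_11[x]/(f) is a field with 11^2 = 121 elements since f is irreducible of degree 2.)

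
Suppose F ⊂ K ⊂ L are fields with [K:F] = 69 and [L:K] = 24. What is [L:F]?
[L:F] = 1656

The tower law says that for any tower of field extensions F ⊂ K ⊂ L with finite degrees, [L:F] = [L:K] · [K:F]. Here this gives [L:F] = 24 · 69 = 1656.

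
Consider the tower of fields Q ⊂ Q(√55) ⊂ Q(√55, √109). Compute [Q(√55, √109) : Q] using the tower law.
[Q(√55, √109) : Q] = 4

[Q(√55):Q] = 2 (min poly x^2 - 55, irreducible since 55 is squarefree > 1). For the top step, suppose √109 ∈ Q(√55), say √109 = c + d√55 with c, d ∈ Q. Squaring: 109 = c^2 + 55d^2 + 2cd√55. Since √55 ∉ Q this forces 2cd = 0. If d = 0 then √109 = c ∈ Q, contradicting 109 squarefree > 1. If c = 0 then 109 = 55d^2, so 55·109 = (55d)^2 is a perfect square in Q — but 55·109 = 5995 is not a perfect square (since 55 and 109 are distinct squarefree integers). Contradiction. Hence √109 ∉ Q(√55), so x^2 - 109 stays irreducible over Q(√55) and [Q(√55, √109) : Q(√55)] = 2. By the tower law, [Q(√55, √109) : Q] = 2 · 2 = 4.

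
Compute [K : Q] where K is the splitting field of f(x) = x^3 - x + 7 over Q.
[K : Q] = 6

By the rational root test, any rational root of the monic integer polynomial f(x) = x^3 - x + 7 must be an integer dividing the constant term 7, i.e. one of ±{1, 7}. Evaluating: f(1) = 7, f(-1) = 7, f(7) = 343, f(-7) = -329; none is 0, so f has no rational root and is therefore irreducible over Q (a cubic with no linear factor over a field is irreducible). For an irreducible cubic, the Galois group is A_3 or S_3 according as the discriminant disc(f) = -4a^3 - 27b^2 = -4·(-1)^3 - 27·(7)^2 = -1319 is or is not a square in Q. Here disc(f) = -1319 is not a perfect square in Q, so the Galois group of f over Q is not contained in A_3 and must be all of S_3. The splitting field has degree |S_3| = 6 over Q, so [K : Q] = 6.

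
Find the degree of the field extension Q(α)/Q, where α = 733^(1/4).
[Q(α):Q] = 4

α is a root of x^4 - 733. By Eisenstein's criterion at the prime p = 733 (which divides the constant term 733 but p^2 = 537289 does not, since 733 is squarefree), x^4 - 733 is irreducible over Q. Hence [Q(α):Q] = 4.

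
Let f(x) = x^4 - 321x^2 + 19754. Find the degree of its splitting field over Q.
[K : Q] = 4

Solving the quadratic in x^2: x^2 = (321 ± √(321^2 - 4·19754))/2 = (321 ± √24025)/2 = (321 ± 155)/2, giving x^2 = 83 or x^2 = 238. So f(x) = (x^2 - 83)(x^2 - 238) and the roots of f are ±√83, ±√238. Hence the splitting field is K = Q(√83, √238). Since 83 and 238 are distinct squarefree integers > 1, their product 19754 is not a perfect square, so √238 ∉ Q(√83). By the tower law [K:Q] = [Q(√83,√238):Q(√83)] · [Q(√83):Q] = 2 · 2 = 4.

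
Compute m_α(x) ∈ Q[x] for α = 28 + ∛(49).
m_α(x) = x^3 - 84x^2 + 2352x - 22001

Set β = α - 28 = ∛(49), so β^3 = 49. Then (α - 28)^3 - 49 = 0, i.e. α is a root of g(x) = (x - 28)^3 - 49 = x^3 - 84x^2 + 2352x - 22001. Since g(x) = h(x - 28) where h(x) = x^3 - 49, and h is irreducible over Q (because 49 is not a perfect cube, so h has no rational root, and a monic cubic with no rational root is irreducible), g is also irreducible (irreducibility is preserved under the substitution x → x - 28). Hence m_α(x) = x^3 - 84x^2 + 2352x - 22001.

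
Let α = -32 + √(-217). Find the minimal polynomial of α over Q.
m_α(x) = x^2 + 64x + 1241

From α + 32 = √(-217), squaring gives (α + 32)^2 = -217, i.e. α^2 + 64α + 1024 = -217, so α^2 + 64α + 1241 = 0. The discriminant of x^2 + 64x + 1241 is (64)^2 - 4·(1241) = 4096 - 4964 = -868, and 4·(-217) is not a perfect square in Q since -217 is squarefree and ≠ 1. Hence x^2 + 64x + 1241 is irreducible over Q and is the minimal polynomial of α.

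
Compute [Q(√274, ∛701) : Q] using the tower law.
[Q(√274, ∛701) : Q] = 6

Let L = Q(√274, ∛701). Since Q(√274) ⊂ L and [Q(√274):Q] = 2, the tower law gives 2 | [L:Q]. Likewise Q(∛701) ⊂ L with [Q(∛701):Q] = 3 (because 701 is not a perfect cube), so 3 | [L:Q]. As gcd(2,3) = 1, [L:Q] is divisible by 6. Conversely L is generated over Q by √274 and ∛701, so [L:Q] ≤ 2·3 = 6. Therefore [Q(√274, ∛701) : Q] = 6.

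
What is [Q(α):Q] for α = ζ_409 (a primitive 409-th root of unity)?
[Q(α):Q] = 408

The minimal polynomial of ζ_409 over Q is the 409-th cyclotomic polynomial Φ_409(x), which is irreducible over Q and has degree φ(409) = 408. Hence [Q(α):Q] = φ(409) = 408.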